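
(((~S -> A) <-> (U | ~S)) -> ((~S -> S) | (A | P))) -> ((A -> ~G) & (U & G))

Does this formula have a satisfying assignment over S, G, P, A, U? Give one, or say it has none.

S = False; G = True; P = True; A = False; U = True

  (((~S -> A) <-> (U | ~S)) -> ((~S -> S) | (A | P))) -> ((A -> ~G) & (U & G)) = True
    ((~S -> A) <-> (U | ~S)) -> ((~S -> S) | (A | P)) = True
      (~S -> A) <-> (U | ~S) = False
        ~S -> A = False
          ~S = True
        U | ~S = True
          ~S = True
      (~S -> S) | (A | P) = True
        ~S -> S = False
          ~S = True
        A | P = True
    (A -> ~G) & (U & G) = True
      A -> ~G = True
        ~G = False
      U & G = True
The formula evaluates to True.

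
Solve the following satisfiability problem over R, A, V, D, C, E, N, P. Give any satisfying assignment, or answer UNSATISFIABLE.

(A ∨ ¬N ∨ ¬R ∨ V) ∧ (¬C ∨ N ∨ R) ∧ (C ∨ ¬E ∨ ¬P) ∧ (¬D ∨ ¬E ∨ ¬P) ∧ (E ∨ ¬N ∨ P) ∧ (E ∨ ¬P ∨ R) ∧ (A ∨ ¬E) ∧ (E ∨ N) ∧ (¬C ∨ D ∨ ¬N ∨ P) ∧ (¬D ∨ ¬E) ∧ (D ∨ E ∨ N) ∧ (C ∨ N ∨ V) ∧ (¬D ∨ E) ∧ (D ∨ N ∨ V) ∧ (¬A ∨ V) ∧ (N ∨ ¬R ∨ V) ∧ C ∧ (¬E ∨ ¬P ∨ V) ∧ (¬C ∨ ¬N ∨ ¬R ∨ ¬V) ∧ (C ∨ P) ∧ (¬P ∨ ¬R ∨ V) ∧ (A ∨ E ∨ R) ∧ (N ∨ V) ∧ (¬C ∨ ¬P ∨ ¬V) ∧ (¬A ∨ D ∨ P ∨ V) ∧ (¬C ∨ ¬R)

No satisfying assignment exists.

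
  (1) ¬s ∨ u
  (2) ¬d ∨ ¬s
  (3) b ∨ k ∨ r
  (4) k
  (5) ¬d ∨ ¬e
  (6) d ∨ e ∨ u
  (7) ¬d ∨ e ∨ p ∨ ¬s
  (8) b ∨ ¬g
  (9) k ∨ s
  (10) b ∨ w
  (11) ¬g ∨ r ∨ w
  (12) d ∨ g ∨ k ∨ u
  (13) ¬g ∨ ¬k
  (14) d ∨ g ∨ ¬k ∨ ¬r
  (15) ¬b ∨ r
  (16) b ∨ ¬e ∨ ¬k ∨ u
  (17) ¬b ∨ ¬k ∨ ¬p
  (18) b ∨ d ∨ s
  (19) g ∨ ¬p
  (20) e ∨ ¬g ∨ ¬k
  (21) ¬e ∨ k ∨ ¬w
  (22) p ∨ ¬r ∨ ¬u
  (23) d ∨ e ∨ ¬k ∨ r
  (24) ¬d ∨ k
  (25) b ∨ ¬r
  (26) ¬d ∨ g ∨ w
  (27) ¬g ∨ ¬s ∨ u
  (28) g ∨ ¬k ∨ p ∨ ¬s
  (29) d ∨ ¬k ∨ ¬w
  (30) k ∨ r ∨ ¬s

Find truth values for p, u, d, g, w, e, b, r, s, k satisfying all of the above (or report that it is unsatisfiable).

p: False, u: True, d: True, g: False, w: True, e: False, b: False, r: False, s: False, k: True

Unit clause (k) forces k = True.
In (¬g ∨ ¬k) only ¬g is left, so g = False.
In (g ∨ ¬p) only ¬p is left, so p = False.
In (g ∨ ¬k ∨ p ∨ ¬s) only ¬s is left, so s = False.
Set u = True.
  then (p ∨ ¬r ∨ ¬u) forces r = False.
  then (¬b ∨ r) forces b = False.
  then (b ∨ d ∨ s) forces d = True.
  then (¬d ∨ g ∨ w) forces w = True.
  then (¬d ∨ ¬e) forces e = False.
All clauses satisfied.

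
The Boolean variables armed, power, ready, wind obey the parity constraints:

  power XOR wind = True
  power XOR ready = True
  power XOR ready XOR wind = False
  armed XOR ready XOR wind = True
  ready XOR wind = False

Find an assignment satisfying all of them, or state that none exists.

armed = True; power = False; ready = True; wind = True

power XOR wind = F XOR T = True ✓
power XOR ready = F XOR T = True ✓
power XOR ready XOR wind = F XOR T XOR T = False ✓
armed XOR ready XOR wind = T XOR T XOR T = True ✓
ready XOR wind = T XOR T = False ✓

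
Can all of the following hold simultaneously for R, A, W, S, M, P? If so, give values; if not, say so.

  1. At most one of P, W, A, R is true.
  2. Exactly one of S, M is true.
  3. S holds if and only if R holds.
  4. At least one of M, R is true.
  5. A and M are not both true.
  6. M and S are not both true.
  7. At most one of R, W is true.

R=F; A=F; W=T; S=F; M=T; P=F

  (1) {P, W, A, R}: 1 true — at most one ✓
  (2) {S, M}: 1 true — exactly one ✓
  (3) S=F, R=F — same ✓
  (4) {M, R}: 1 true — at least one ✓
  (5) A=F, M=T — not both ✓
  (6) M=T, S=F — not both ✓
  (7) {R, W}: 1 true — at most one ✓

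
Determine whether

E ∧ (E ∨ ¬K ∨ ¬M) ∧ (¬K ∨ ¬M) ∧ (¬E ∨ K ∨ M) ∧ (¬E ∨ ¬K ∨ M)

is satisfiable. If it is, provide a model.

Unit clause (E) forces E = True.
Try M = False:
  (¬E ∨ K ∨ M) forces K = True.
  clause (¬E ∨ ¬K ∨ M) is falsified — backtrack.
So M = True.
  then (¬K ∨ ¬M) forces K = False.
Check each clause:
  (E): E holds.
  (E ∨ ¬K ∨ ¬M): E holds.
  (¬K ∨ ¬M): ¬K holds.
  (¬E ∨ K ∨ M): M holds.
  (¬E ∨ ¬K ∨ M): ¬K holds.
All clauses satisfied.

E: True, M: True, K: False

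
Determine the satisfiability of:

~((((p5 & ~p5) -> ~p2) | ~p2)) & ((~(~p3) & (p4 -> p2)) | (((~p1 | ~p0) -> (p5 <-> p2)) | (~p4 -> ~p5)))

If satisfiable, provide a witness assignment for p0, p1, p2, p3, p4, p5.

The conjunct ~((((p5 & ~p5) -> ~p2) | ~p2)) is unsatisfiable on its own:
  p2=F, p5=F: evaluates to False.
  p2=F, p5=T: evaluates to False.
  p2=T, p5=F: evaluates to False.
  p2=T, p5=T: evaluates to False.
So the whole conjunction is unsatisfiable.

No satisfying assignment exists.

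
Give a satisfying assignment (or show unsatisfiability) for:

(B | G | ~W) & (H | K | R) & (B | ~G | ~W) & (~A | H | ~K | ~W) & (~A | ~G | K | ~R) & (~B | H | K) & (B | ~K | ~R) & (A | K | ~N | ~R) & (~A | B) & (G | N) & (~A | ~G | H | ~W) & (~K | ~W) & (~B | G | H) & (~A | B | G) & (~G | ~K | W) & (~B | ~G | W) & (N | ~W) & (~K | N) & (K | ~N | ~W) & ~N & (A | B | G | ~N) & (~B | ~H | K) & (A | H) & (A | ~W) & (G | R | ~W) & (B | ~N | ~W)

Unit clause (~N) forces N = False.
In (G | N) only G is left, so G = True.
In (N | ~W) only ~W is left, so W = False.
In (~K | N) only ~K is left, so K = False.
In (~B | ~G | W) only ~B is left, so B = False.
In (~A | B) only ~A is left, so A = False.
In (A | H) only H is left, so H = True.
Set R = False.
All clauses satisfied.

K: False, G: True, A: False, N: False, R: False, B: False, H: True, W: False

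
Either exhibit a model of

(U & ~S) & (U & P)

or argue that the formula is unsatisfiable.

U = True, P = True, S = False

  U & ~S = True
    ~S = True
  U & P = True
Both conjuncts True, so the formula holds.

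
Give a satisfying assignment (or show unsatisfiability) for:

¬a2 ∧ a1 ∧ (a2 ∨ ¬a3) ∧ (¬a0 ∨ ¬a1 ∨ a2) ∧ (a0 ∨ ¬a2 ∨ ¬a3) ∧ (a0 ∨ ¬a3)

a0=F, a1=T, a2=F, a3=F

Unit clause (¬a2) forces a2 = False.
Unit clause (a1) forces a1 = True.
In (a2 ∨ ¬a3) only ¬a3 is left, so a3 = False.
In (¬a0 ∨ ¬a1 ∨ a2) only ¬a0 is left, so a0 = False.
All clauses satisfied.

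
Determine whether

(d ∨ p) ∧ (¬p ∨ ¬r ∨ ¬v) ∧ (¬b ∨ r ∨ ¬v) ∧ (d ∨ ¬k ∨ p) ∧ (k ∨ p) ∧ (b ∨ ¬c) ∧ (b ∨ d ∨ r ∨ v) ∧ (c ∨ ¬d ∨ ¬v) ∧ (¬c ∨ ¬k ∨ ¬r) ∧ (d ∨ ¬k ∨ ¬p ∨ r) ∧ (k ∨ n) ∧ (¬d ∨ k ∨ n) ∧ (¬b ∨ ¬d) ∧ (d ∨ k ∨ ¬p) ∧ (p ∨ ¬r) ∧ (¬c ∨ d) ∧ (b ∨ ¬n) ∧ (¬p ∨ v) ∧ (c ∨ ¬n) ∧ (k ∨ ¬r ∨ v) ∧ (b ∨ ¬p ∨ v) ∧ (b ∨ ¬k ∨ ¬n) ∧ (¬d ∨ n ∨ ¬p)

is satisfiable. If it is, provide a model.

Set n = False.
  then (k ∨ n) forces k = True.
Set v = False.
  then (¬p ∨ v) forces p = False.
  then (d ∨ p) forces d = True.
  then (¬b ∨ ¬d) forces b = False.
  then (p ∨ ¬r) forces r = False.
  then (b ∨ ¬c) forces c = False.
All clauses satisfied.

n = False, k = True, v = False, c = False, d = True, p = False, b = False, r = False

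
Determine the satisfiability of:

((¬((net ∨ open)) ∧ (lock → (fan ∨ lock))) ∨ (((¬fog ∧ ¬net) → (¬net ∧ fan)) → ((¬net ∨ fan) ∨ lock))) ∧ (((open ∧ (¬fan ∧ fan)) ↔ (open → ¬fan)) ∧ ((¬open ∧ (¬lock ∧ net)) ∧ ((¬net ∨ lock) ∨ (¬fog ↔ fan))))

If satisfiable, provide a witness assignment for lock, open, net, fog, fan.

Unsatisfiable

Case open = True: the conjunct ¬open is False.
Case open = False: the conjunct (open ∧ (¬fan ∧ fan)) ↔ (open → ¬fan) becomes (False ∧ (¬fan ∧ fan)) ↔ (False → ¬fan) = False.
Both cases fail — unsatisfiable.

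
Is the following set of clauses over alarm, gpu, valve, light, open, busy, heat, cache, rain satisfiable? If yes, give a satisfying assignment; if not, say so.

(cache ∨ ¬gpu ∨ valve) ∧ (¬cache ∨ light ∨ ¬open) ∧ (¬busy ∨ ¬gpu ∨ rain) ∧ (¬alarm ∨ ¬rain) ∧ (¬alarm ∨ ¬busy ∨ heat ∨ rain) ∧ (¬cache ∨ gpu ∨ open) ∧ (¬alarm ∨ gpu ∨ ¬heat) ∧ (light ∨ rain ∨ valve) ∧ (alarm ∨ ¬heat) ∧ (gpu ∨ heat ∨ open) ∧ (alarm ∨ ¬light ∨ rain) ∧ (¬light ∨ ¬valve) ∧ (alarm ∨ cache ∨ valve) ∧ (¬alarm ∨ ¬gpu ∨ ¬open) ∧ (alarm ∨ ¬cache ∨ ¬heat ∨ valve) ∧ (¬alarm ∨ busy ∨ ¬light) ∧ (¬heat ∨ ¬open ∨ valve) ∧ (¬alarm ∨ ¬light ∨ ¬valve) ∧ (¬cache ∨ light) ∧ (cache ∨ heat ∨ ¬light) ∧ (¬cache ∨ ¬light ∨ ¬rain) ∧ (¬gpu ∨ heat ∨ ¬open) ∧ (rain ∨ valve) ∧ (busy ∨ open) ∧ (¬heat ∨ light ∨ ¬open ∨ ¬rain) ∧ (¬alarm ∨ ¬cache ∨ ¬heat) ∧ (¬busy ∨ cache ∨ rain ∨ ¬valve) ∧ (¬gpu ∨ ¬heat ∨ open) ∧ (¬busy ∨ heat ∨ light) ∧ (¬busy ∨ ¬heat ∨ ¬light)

Set alarm = True.
  then (¬alarm ∨ ¬rain) forces rain = False.
  then (rain ∨ valve) forces valve = True.
  then (¬light ∨ ¬valve) forces light = False.
  then (¬cache ∨ light) forces cache = False.
  then (¬busy ∨ cache ∨ rain ∨ ¬valve) forces busy = False.
  then (busy ∨ open) forces open = True.
  then (¬alarm ∨ ¬gpu ∨ ¬open) forces gpu = False.
  then (¬alarm ∨ gpu ∨ ¬heat) forces heat = False.
All clauses satisfied.

alarm = True, gpu = False, valve = True, light = False, open = True, busy = False, heat = False, cache = False, rain = False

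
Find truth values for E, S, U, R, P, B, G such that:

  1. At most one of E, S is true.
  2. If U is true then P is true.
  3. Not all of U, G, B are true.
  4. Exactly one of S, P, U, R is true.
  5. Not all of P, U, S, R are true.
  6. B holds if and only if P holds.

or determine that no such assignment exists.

E=T, S=F, U=F, R=F, P=T, B=T, G=T

  (1) {E, S}: 1 true — at most one ✓
  (2) U=F ⇒ P: vacuous ✓
  (3) {U, G, B}: 2/3 true — not all ✓
  (4) {S, P, U, R}: 1 true — exactly one ✓
  (5) {P, U, S, R}: 1/4 true — not all ✓
  (6) B=T, P=T — same ✓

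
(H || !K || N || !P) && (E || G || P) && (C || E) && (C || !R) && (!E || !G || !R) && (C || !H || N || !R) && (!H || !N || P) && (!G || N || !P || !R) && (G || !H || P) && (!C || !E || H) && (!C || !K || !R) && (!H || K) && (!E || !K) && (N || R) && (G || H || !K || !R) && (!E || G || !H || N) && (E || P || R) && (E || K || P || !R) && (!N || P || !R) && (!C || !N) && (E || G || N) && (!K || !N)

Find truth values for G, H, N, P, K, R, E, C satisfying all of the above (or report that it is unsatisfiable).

Set G = True.
Set H = False.
Set N = True.
  then (!C || !N) forces C = False.
  then (!K || !N) forces K = False.
  then (C || E) forces E = True.
  then (C || !R) forces R = False.
Set P = True.
All clauses satisfied.

G = True, H = False, N = True, P = True, K = False, R = False, E = True, C = False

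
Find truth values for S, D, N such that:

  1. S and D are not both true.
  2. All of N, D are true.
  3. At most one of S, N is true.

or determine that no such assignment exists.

S = False, D = True, N = True

  (1) S=F, D=T — not both ✓
  (2) {N, D}: all 2 true ✓
  (3) {S, N}: 1 true — at most one ✓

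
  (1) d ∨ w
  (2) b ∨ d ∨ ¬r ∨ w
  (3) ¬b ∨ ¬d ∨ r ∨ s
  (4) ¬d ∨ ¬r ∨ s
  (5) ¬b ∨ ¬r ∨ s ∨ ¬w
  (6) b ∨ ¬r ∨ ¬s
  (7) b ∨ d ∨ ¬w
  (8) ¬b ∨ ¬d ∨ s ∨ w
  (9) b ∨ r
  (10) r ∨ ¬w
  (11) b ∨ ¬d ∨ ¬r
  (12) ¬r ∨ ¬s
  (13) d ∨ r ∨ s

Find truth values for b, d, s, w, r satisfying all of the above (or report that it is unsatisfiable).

b: True, d: True, s: True, w: False, r: False

Try b = False:
  (b ∨ r) forces r = True.
  (b ∨ ¬r ∨ ¬s) forces s = False.
  (¬d ∨ ¬r ∨ s) forces d = False.
  (d ∨ w) forces w = True.
  clause (b ∨ d ∨ ¬w) is falsified — backtrack.
So b = True.
Try d = False:
  (d ∨ w) forces w = True.
  (r ∨ ¬w) forces r = True.
  (¬b ∨ ¬r ∨ s ∨ ¬w) forces s = True.
  clause (¬r ∨ ¬s) is falsified — backtrack.
So d = True.
Set s = True.
  then (¬r ∨ ¬s) forces r = False.
  then (r ∨ ¬w) forces w = False.
All clauses satisfied.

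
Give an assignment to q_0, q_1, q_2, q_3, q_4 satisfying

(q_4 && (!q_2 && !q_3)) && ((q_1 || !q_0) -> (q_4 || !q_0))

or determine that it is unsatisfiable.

q_0=T, q_1=F, q_2=F, q_3=F, q_4=T

  q_4 && (!q_2 && !q_3) = True
    !q_2 && !q_3 = True
      !q_2 = True
      !q_3 = True
  (q_1 || !q_0) -> (q_4 || !q_0) = True
    q_1 || !q_0 = False
      !q_0 = False
    q_4 || !q_0 = True
      !q_0 = False
Both conjuncts True, so the formula holds.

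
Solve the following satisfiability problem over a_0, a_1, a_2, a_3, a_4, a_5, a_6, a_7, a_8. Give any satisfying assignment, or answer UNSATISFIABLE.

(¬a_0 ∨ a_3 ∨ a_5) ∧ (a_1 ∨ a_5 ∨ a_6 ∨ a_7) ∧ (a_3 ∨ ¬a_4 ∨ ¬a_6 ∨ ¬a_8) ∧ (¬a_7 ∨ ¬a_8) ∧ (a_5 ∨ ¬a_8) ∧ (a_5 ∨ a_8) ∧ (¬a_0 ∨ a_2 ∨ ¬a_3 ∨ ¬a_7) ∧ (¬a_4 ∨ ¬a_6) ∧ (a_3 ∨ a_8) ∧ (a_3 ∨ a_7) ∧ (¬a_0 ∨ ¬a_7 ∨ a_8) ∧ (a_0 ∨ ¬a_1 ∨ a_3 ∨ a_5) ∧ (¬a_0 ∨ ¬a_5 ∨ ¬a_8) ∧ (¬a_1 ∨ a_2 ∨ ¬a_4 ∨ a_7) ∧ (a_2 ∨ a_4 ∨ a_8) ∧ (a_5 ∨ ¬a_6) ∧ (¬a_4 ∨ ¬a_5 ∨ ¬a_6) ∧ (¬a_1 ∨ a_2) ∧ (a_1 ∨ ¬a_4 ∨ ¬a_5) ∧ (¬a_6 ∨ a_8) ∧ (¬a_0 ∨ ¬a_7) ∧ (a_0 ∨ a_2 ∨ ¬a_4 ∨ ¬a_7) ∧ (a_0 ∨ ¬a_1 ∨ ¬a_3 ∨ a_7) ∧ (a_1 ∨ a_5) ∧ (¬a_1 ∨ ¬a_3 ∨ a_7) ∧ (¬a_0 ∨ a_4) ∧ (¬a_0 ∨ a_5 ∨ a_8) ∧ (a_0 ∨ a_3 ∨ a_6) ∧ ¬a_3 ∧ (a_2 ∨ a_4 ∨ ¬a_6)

Unsatisfiable

Case a_3 = True:
  Clause (¬a_3) is falsified — contradiction.
Case a_3 = False:
  (a_3 ∨ a_8) forces a_8 = True.
  (¬a_7 ∨ ¬a_8) forces a_7 = False.
  Clause (a_3 ∨ a_7) is falsified — contradiction.
Both cases fail, so the formula is unsatisfiable.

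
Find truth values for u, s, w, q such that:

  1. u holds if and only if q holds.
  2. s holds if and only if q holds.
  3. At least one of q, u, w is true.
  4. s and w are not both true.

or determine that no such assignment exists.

u: True, s: True, w: False, q: True

  (1) u=T, q=T — same ✓
  (2) s=T, q=T — same ✓
  (3) {q, u, w}: 2 true — at least one ✓
  (4) s=T, w=F — not both ✓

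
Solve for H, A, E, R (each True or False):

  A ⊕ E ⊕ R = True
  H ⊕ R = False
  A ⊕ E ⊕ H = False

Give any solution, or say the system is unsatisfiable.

Adding constraints 1, 2, 3 mod 2: every variable appears an even number of times on the left, so the left side is 0.
But the right sides sum to 1 (mod 2). 0 ≠ 1 — the system is inconsistent.

The formula is unsatisfiable.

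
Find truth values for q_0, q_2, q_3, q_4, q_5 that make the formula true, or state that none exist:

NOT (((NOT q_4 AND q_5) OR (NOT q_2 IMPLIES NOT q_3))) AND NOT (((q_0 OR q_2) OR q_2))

q_0=F; q_2=F; q_3=T; q_4=T; q_5=F

  NOT (((NOT q_4 AND q_5) OR (NOT q_2 IMPLIES NOT q_3))) = True
    (NOT q_4 AND q_5) OR (NOT q_2 IMPLIES NOT q_3) = False
      NOT q_4 AND q_5 = False
        NOT q_4 = False
      NOT q_2 IMPLIES NOT q_3 = False
        NOT q_2 = True
        NOT q_3 = False
  NOT (((q_0 OR q_2) OR q_2)) = True
    (q_0 OR q_2) OR q_2 = False
      q_0 OR q_2 = False
Both conjuncts True, so the formula holds.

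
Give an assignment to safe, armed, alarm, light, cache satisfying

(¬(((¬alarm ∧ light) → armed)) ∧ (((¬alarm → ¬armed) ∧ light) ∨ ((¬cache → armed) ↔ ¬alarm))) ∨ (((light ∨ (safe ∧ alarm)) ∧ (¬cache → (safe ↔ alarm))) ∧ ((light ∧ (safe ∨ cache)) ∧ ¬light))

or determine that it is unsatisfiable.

safe=F; armed=F; alarm=F; light=T; cache=T

  (¬(((¬alarm ∧ light) → armed)) ∧ (((¬alarm → ¬armed) ∧ light) ∨ ((¬cache → armed) ↔ ¬alarm))) ∨ (((light ∨ (safe ∧ alarm)) ∧ (¬cache → (safe ↔ alarm))) ∧ ((light ∧ (safe ∨ cache)) ∧ ¬light)) = True
    ¬(((¬alarm ∧ light) → armed)) ∧ (((¬alarm → ¬armed) ∧ light) ∨ ((¬cache → armed) ↔ ¬alarm)) = True
      ¬(((¬alarm ∧ light) → armed)) = True
        (¬alarm ∧ light) → armed = False
          ¬alarm ∧ light = True
            ¬alarm = True
      ((¬alarm → ¬armed) ∧ light) ∨ ((¬cache → armed) ↔ ¬alarm) = True
        (¬alarm → ¬armed) ∧ light = True
          ¬alarm → ¬armed = True
            ¬alarm = True
            ¬armed = True
        (¬cache → armed) ↔ ¬alarm = True
          ¬cache → armed = True
            ¬cache = False
          ¬alarm = True
    ((light ∨ (safe ∧ alarm)) ∧ (¬cache → (safe ↔ alarm))) ∧ ((light ∧ (safe ∨ cache)) ∧ ¬light) = False
      (light ∨ (safe ∧ alarm)) ∧ (¬cache → (safe ↔ alarm)) = True
        light ∨ (safe ∧ alarm) = True
          safe ∧ alarm = False
        ¬cache → (safe ↔ alarm) = True
          ¬cache = False
          safe ↔ alarm = True
      (light ∧ (safe ∨ cache)) ∧ ¬light = False
        light ∧ (safe ∨ cache) = True
          safe ∨ cache = True
        ¬light = False
The formula evaluates to True.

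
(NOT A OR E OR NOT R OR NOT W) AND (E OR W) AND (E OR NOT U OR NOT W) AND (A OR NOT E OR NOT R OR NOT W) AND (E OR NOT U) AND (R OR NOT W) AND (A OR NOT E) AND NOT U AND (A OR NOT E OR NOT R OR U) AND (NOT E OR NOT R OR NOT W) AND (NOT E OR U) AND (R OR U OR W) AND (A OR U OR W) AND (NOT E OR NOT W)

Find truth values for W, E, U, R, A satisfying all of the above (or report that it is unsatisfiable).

W=T, E=F, U=F, R=T, A=F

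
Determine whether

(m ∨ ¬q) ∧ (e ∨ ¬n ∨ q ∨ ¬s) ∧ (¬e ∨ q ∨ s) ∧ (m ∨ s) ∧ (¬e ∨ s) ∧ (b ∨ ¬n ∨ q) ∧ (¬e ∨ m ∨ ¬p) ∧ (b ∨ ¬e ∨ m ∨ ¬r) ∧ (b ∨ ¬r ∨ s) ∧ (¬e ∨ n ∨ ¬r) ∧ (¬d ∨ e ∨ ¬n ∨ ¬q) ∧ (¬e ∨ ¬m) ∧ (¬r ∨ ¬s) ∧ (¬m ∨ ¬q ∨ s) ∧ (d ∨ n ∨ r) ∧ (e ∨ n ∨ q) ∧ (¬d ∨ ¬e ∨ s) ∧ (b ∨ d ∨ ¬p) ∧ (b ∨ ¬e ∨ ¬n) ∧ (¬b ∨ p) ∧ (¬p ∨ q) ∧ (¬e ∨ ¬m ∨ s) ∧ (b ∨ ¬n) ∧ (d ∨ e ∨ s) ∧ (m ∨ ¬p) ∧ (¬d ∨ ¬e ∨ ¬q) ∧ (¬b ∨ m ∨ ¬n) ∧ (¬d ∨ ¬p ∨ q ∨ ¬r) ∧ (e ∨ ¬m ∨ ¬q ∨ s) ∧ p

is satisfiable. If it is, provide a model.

d=F, n=T, e=F, q=T, s=T, b=T, p=T, m=T, r=F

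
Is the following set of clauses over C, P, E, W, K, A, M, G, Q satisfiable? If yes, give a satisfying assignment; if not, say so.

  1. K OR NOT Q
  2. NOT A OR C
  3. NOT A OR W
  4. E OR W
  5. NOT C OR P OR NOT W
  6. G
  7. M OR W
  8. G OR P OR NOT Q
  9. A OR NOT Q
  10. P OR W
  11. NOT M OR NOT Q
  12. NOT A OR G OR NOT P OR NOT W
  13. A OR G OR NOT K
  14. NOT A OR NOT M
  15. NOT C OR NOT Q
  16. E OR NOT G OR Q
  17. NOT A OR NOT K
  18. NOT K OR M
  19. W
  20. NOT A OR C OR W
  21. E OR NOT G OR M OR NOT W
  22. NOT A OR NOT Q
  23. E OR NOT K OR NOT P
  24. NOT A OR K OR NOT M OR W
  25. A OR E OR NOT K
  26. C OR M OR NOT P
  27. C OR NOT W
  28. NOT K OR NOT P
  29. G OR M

C = True, P = True, E = True, W = True, K = False, A = False, M = True, G = True, Q = False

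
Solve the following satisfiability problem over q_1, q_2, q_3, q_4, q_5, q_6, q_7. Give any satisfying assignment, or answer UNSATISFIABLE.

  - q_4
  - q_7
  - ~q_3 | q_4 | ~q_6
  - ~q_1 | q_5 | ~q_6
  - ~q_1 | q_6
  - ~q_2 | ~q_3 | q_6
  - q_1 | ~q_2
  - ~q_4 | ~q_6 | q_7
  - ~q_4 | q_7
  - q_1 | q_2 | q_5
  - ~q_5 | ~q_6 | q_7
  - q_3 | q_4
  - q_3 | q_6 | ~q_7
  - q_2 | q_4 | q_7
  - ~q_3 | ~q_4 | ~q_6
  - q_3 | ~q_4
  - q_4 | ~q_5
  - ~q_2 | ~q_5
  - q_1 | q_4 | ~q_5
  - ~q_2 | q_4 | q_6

Unit clause (q_4) forces q_4 = True.
Unit clause (q_7) forces q_7 = True.
In (q_3 | ~q_4) only q_3 is left, so q_3 = True.
In (~q_3 | ~q_4 | ~q_6) only ~q_6 is left, so q_6 = False.
In (~q_1 | q_6) only ~q_1 is left, so q_1 = False.
In (~q_2 | ~q_3 | q_6) only ~q_2 is left, so q_2 = False.
In (q_1 | q_2 | q_5) only q_5 is left, so q_5 = True.
All clauses satisfied.

q_1: False, q_2: False, q_3: True, q_4: True, q_5: True, q_6: False, q_7: True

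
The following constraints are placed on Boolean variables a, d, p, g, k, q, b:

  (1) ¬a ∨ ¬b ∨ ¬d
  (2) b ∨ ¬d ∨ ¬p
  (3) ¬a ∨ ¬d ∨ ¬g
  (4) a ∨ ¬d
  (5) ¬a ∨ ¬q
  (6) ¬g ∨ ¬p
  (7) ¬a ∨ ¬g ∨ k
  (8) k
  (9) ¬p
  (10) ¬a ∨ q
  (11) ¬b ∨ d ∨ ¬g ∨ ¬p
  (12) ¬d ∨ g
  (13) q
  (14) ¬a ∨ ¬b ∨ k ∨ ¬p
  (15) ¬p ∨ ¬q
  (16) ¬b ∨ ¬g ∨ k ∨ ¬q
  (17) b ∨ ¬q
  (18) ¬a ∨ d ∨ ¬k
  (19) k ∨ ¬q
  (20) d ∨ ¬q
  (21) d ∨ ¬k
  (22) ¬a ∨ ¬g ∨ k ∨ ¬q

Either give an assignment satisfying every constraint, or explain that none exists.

Case q = True:
  (¬a ∨ ¬q) forces a = False.
  (a ∨ ¬d) forces d = False.
  Clause (d ∨ ¬q) is falsified — contradiction.
Case q = False:
  Clause (q) is falsified — contradiction.
Both cases fail, so the formula is unsatisfiable.

No satisfying assignment exists.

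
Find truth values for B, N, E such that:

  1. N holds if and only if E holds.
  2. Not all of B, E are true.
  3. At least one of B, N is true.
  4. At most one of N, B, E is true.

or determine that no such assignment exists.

B: True; N: False; E: False

  (1) N=F, E=F — same ✓
  (2) {B, E}: 1/2 true — not all ✓
  (3) {B, N}: 1 true — at least one ✓
  (4) {N, B, E}: 1 true — at most one ✓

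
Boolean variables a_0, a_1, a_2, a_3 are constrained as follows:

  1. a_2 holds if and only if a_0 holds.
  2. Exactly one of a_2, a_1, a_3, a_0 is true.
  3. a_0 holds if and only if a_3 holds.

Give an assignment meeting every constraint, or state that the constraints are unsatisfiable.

a_0 = False; a_1 = True; a_2 = False; a_3 = False

  (1) a_2=F, a_0=F — same ✓
  (2) {a_2, a_1, a_3, a_0}: 1 true — exactly one ✓
  (3) a_0=F, a_3=F — same ✓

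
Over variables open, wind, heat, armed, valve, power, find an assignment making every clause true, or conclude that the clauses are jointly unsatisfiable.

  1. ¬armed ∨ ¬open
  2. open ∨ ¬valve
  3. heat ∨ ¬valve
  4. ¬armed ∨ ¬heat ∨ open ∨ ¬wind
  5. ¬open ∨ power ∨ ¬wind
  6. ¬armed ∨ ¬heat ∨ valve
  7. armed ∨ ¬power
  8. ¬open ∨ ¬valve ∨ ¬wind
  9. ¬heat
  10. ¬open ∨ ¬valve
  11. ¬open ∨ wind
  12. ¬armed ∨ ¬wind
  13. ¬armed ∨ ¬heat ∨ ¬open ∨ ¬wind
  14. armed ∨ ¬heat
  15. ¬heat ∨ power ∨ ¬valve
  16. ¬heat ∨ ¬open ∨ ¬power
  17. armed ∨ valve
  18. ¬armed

Unsatisfiable — no assignment works.

Case heat = True:
  Clause (¬heat) is falsified — contradiction.
Case heat = False:
  (heat ∨ ¬valve) forces valve = False.
  (armed ∨ valve) forces armed = True.
  Clause (¬armed) is falsified — contradiction.
Both cases fail, so the formula is unsatisfiable.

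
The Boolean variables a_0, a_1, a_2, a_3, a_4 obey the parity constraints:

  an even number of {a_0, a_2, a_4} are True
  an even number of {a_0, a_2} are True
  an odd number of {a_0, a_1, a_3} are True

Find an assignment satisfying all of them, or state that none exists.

a_0=T, a_1=F, a_2=T, a_3=F, a_4=F

{a_0, a_2, a_4}: 2 true → even ✓
{a_0, a_2}: 2 true → even ✓
{a_0, a_1, a_3}: 1 true → odd ✓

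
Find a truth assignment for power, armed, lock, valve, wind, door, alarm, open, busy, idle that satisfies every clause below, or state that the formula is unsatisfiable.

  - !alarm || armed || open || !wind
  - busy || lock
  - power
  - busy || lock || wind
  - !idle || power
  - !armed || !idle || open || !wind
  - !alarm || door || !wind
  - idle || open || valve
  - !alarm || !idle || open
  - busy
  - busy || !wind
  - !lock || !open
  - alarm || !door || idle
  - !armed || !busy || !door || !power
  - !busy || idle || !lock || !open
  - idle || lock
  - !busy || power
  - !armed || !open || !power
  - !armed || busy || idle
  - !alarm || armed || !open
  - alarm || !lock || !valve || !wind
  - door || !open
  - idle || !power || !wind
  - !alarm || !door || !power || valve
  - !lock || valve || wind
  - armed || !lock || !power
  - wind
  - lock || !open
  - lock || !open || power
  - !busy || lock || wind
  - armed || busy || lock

Unit clause (power) forces power = True.
Unit clause (busy) forces busy = True.
Unit clause (wind) forces wind = True.
In (idle || !power || !wind) only idle is left, so idle = True.
Try armed = True:
  (!armed || !idle || open || !wind) forces open = True.
  clause (!armed || !open || !power) is falsified — backtrack.
So armed = False.
  then (armed || !lock || !power) forces lock = False.
  then (lock || !open) forces open = False.
  then (!alarm || armed || open || !wind) forces alarm = False.
Set valve = False.
Set door = False.
All clauses satisfied.

power=T, armed=F, lock=F, valve=F, wind=T, door=F, alarm=F, open=F, busy=T, idle=T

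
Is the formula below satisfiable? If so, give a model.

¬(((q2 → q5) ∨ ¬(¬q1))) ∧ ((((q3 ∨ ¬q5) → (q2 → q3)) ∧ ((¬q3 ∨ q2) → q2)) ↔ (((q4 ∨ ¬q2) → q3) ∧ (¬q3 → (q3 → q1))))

q1=F, q2=T, q3=T, q4=T, q5=F

  ¬(((q2 → q5) ∨ ¬(¬q1))) = True
    (q2 → q5) ∨ ¬(¬q1) = False
      q2 → q5 = False
      ¬(¬q1) = False
        ¬q1 = True
  (((q3 ∨ ¬q5) → (q2 → q3)) ∧ ((¬q3 ∨ q2) → q2)) ↔ (((q4 ∨ ¬q2) → q3) ∧ (¬q3 → (q3 → q1))) = True
    ((q3 ∨ ¬q5) → (q2 → q3)) ∧ ((¬q3 ∨ q2) → q2) = True
      (q3 ∨ ¬q5) → (q2 → q3) = True
        q3 ∨ ¬q5 = True
          ¬q5 = True
        q2 → q3 = True
      (¬q3 ∨ q2) → q2 = True
        ¬q3 ∨ q2 = True
          ¬q3 = False
    ((q4 ∨ ¬q2) → q3) ∧ (¬q3 → (q3 → q1)) = True
      (q4 ∨ ¬q2) → q3 = True
        q4 ∨ ¬q2 = True
          ¬q2 = False
      ¬q3 → (q3 → q1) = True
        ¬q3 = False
        q3 → q1 = False
Both conjuncts True, so the formula holds.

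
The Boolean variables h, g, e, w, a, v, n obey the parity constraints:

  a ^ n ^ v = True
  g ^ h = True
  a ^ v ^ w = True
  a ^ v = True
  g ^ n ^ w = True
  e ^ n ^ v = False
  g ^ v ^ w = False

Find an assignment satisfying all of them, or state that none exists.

h = False, g = True, e = True, w = False, a = False, v = True, n = False

a ^ n ^ v = F ^ F ^ T = True ✓
g ^ h = T ^ F = True ✓
a ^ v ^ w = F ^ T ^ F = True ✓
a ^ v = F ^ T = True ✓
g ^ n ^ w = T ^ F ^ F = True ✓
e ^ n ^ v = T ^ F ^ T = False ✓
g ^ v ^ w = T ^ T ^ F = False ✓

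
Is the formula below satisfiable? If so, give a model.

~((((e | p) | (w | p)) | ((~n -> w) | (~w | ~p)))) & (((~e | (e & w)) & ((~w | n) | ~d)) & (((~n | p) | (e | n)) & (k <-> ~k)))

The conjunct ~((((e | p) | (w | p)) | ((~n -> w) | (~w | ~p)))) is unsatisfiable on its own:
  w = True: this becomes ~((True | True)) = False.
  w = False: this becomes ~((((e | p) | p) | True)) = False.
So the whole conjunction is unsatisfiable.

The formula is unsatisfiable.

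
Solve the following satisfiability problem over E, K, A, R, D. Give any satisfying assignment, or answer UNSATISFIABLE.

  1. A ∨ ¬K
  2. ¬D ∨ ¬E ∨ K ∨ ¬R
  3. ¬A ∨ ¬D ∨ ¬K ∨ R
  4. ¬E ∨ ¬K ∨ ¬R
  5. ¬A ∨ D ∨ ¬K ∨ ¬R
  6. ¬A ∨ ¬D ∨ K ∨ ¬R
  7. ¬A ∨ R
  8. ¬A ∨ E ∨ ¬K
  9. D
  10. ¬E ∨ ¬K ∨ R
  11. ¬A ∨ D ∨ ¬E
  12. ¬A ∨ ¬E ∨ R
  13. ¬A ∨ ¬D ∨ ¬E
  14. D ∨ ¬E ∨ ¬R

Unit clause (D) forces D = True.
Set E = False.
Try K = True:
  (A ∨ ¬K) forces A = True.
  clause (¬A ∨ E ∨ ¬K) is falsified — backtrack.
So K = False.
Set A = False.
Set R = True.
All clauses satisfied.

E: False; K: False; A: False; R: True; D: True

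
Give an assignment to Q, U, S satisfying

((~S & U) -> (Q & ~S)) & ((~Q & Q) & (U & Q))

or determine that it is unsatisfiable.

Case Q = True: the conjunct ~Q is False.
Case Q = False: the conjunct Q is False.
Both cases fail — unsatisfiable.

No satisfying assignment exists.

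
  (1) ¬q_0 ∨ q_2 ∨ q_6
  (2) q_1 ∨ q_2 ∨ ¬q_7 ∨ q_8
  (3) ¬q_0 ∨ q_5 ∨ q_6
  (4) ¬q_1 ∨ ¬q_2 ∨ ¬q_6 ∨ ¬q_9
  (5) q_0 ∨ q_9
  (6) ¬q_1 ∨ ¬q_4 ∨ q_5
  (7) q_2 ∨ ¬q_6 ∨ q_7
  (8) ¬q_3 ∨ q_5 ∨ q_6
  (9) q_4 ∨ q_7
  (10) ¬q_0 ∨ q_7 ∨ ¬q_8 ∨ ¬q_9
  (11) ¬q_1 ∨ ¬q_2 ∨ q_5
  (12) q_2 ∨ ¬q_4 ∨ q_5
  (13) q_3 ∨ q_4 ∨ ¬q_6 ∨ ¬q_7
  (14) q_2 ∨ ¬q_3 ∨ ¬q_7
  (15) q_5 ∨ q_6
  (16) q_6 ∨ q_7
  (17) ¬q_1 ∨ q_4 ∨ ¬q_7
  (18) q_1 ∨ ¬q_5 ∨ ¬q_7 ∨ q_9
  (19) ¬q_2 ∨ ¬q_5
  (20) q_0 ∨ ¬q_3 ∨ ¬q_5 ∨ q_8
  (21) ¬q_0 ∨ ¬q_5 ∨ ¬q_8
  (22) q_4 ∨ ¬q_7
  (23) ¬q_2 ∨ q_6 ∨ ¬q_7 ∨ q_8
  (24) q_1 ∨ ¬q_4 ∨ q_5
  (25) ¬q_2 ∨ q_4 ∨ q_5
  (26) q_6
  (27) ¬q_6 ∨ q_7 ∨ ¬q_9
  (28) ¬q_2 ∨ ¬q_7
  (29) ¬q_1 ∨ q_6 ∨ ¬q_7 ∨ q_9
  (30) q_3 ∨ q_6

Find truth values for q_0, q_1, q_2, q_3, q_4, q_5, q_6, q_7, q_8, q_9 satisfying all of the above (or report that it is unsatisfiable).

q_0: False, q_1: True, q_2: False, q_3: False, q_4: True, q_5: True, q_6: True, q_7: True, q_8: True, q_9: True

Unit clause (q_6) forces q_6 = True.
Set q_0 = False.
  then (q_0 ∨ q_9) forces q_9 = True.
  then (¬q_6 ∨ q_7 ∨ ¬q_9) forces q_7 = True.
  then (¬q_2 ∨ ¬q_7) forces q_2 = False.
  then (q_2 ∨ ¬q_3 ∨ ¬q_7) forces q_3 = False.
  then (q_4 ∨ ¬q_7) forces q_4 = True.
  then (q_2 ∨ ¬q_4 ∨ q_5) forces q_5 = True.
Set q_1 = True.
Set q_8 = True.
All clauses satisfied.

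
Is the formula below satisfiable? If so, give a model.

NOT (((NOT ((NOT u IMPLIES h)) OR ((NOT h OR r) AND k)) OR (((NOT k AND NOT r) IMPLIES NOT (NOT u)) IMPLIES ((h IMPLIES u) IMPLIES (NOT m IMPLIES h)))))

m: False; h: False; k: False; r: False; u: True

  NOT (((NOT ((NOT u IMPLIES h)) OR ((NOT h OR r) AND k)) OR (((NOT k AND NOT r) IMPLIES NOT (NOT u)) IMPLIES ((h IMPLIES u) IMPLIES (NOT m IMPLIES h))))) = True
    (NOT ((NOT u IMPLIES h)) OR ((NOT h OR r) AND k)) OR (((NOT k AND NOT r) IMPLIES NOT (NOT u)) IMPLIES ((h IMPLIES u) IMPLIES (NOT m IMPLIES h))) = False
      NOT ((NOT u IMPLIES h)) OR ((NOT h OR r) AND k) = False
        NOT ((NOT u IMPLIES h)) = False
          NOT u IMPLIES h = True
            NOT u = False
        (NOT h OR r) AND k = False
          NOT h OR r = True
            NOT h = True
      ((NOT k AND NOT r) IMPLIES NOT (NOT u)) IMPLIES ((h IMPLIES u) IMPLIES (NOT m IMPLIES h)) = False
        (NOT k AND NOT r) IMPLIES NOT (NOT u) = True
          NOT k AND NOT r = True
            NOT k = True
            NOT r = True
          NOT (NOT u) = True
            NOT u = False
        (h IMPLIES u) IMPLIES (NOT m IMPLIES h) = False
          h IMPLIES u = True
          NOT m IMPLIES h = False
            NOT m = True
The formula evaluates to True.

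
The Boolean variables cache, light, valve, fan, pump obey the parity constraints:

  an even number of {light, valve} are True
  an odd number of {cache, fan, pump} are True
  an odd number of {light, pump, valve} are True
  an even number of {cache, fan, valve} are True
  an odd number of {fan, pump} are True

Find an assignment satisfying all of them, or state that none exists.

cache=F, light=F, valve=F, fan=F, pump=T

{light, valve}: 0 true → even ✓
{cache, fan, pump}: 1 true → odd ✓
{light, pump, valve}: 1 true → odd ✓
{cache, fan, valve}: 0 true → even ✓
{fan, pump}: 1 true → odd ✓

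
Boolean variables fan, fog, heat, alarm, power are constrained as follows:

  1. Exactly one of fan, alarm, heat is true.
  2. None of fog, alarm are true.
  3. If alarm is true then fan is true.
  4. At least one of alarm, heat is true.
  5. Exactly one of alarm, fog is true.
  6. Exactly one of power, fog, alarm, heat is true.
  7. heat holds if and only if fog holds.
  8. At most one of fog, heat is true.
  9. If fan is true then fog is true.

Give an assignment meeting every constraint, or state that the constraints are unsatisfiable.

Case alarm = True:
  Constraint (2) is violated (alarm=T) — contradiction.
Case alarm = False:
  (2) forces fog = False.
  Constraint (5) is violated (alarm=F, fog=F) — contradiction.
Both cases fail — unsatisfiable.

UNSATISFIABLE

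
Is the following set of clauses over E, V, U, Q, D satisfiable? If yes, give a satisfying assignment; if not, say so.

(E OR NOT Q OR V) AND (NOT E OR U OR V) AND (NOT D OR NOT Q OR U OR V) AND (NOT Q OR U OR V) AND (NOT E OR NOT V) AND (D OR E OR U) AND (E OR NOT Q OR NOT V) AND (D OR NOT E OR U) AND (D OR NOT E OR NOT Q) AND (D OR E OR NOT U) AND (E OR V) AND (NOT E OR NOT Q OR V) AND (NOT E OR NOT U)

Try E = True:
  (NOT E OR NOT V) forces V = False.
  (NOT E OR U OR V) forces U = True.
  clause (NOT E OR NOT U) is falsified — backtrack.
So E = False.
  then (E OR V) forces V = True.
  then (E OR NOT Q OR NOT V) forces Q = False.
Set U = False.
  then (D OR E OR U) forces D = True.
All clauses satisfied.

E: False, V: True, U: False, Q: False, D: True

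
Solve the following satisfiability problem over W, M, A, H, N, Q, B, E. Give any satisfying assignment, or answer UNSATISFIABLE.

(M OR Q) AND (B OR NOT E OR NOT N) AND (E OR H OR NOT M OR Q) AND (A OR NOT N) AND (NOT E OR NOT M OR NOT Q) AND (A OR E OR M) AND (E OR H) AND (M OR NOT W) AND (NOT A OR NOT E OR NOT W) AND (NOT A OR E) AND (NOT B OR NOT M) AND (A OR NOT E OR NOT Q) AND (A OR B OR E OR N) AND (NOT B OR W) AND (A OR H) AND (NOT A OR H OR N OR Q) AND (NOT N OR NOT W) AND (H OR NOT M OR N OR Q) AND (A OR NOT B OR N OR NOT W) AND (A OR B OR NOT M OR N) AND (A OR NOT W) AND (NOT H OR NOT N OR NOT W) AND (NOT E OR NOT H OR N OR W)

W: False, M: False, A: True, H: False, N: False, Q: True, B: False, E: True

Set W = False.
  then (NOT B OR W) forces B = False.
Set M = False.
  then (M OR Q) forces Q = True.
Try A = False:
  (A OR NOT N) forces N = False.
  (A OR E OR M) forces E = True.
  clause (A OR NOT E OR NOT Q) is falsified — backtrack.
So A = True.
  then (NOT A OR E) forces E = True.
  then (B OR NOT E OR NOT N) forces N = False.
  then (NOT E OR NOT H OR N OR W) forces H = False.
All clauses satisfied.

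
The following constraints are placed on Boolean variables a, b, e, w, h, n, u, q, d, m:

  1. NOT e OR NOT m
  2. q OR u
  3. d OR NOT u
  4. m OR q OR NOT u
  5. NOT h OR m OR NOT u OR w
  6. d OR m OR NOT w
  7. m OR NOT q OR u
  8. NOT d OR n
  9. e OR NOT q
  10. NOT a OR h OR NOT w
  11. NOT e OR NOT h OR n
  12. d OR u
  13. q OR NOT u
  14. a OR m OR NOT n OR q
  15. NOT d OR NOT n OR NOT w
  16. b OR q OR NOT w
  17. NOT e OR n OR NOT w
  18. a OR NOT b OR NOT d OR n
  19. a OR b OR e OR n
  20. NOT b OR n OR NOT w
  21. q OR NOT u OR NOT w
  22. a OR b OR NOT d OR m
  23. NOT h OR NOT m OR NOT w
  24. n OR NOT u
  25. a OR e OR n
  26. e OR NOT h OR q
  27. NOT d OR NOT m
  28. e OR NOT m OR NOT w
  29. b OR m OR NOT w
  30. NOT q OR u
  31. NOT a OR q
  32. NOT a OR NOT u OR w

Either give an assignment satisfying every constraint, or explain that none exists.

Set a = False.
Set b = True.
Try e = False:
  (e OR NOT q) forces q = False.
  (q OR u) forces u = True.
  clause (q OR NOT u) is falsified — backtrack.
So e = True.
  then (NOT e OR NOT m) forces m = False.
Set w = False.
Set h = False.
Try n = False:
  (NOT d OR n) forces d = False.
  (d OR NOT u) forces u = False.
  clause (d OR u) is falsified — backtrack.
So n = True.
  then (a OR m OR NOT n OR q) forces q = True.
  then (NOT q OR u) forces u = True.
  then (d OR NOT u) forces d = True.
All clauses satisfied.

a=F, b=T, e=T, w=F, h=F, n=T, u=T, q=T, d=T, m=F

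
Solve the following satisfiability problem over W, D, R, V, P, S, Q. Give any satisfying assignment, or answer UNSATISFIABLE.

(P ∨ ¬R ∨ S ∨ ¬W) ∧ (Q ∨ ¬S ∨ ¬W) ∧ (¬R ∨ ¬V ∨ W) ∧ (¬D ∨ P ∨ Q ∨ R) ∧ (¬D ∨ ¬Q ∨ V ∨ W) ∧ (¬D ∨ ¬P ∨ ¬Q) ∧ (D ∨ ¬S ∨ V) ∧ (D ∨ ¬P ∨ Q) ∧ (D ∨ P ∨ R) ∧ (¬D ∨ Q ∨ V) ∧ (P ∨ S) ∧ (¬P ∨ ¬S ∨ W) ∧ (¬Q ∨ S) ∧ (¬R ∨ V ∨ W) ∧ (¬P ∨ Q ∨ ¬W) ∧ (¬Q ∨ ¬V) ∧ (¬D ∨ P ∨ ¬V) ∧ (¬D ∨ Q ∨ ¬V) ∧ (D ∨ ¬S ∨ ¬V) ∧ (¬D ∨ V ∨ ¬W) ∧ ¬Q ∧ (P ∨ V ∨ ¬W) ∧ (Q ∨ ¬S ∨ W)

Case P = True:
  (¬Q) forces Q = False.
  (D ∨ ¬P ∨ Q) forces D = True.
  (¬D ∨ Q ∨ V) forces V = True.
  Clause (¬D ∨ Q ∨ ¬V) is falsified — contradiction.
Case P = False:
  (P ∨ S) forces S = True.
  (¬Q) forces Q = False.
  (Q ∨ ¬S ∨ ¬W) forces W = False.
  Clause (Q ∨ ¬S ∨ W) is falsified — contradiction.
Both cases fail, so the formula is unsatisfiable.

The formula is unsatisfiable.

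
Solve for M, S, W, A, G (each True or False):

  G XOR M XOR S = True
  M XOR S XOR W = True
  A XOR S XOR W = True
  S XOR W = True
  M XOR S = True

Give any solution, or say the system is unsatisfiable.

M = False, S = True, W = False, A = False, G = False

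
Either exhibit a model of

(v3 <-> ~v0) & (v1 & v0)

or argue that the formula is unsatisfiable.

v0: True, v1: True, v3: False

  v3 <-> ~v0 = True
    ~v0 = False
  v1 & v0 = True
Both conjuncts True, so the formula holds.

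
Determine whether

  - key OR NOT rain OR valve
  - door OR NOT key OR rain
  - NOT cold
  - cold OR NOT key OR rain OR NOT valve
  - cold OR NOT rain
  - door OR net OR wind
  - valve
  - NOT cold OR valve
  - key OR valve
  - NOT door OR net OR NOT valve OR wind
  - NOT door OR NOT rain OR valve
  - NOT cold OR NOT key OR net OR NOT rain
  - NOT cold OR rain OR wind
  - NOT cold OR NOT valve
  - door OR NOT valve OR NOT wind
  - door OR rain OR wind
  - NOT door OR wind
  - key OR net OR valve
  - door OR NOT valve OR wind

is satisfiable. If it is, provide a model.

Unit clause (NOT cold) forces cold = False.
In (cold OR NOT rain) only NOT rain is left, so rain = False.
Unit clause (valve) forces valve = True.
In (cold OR NOT key OR rain OR NOT valve) only NOT key is left, so key = False.
Try door = False:
  (door OR NOT valve OR NOT wind) forces wind = False.
  clause (door OR rain OR wind) is falsified — backtrack.
So door = True.
  then (NOT door OR wind) forces wind = True.
Set net = True.
All clauses satisfied.

door = True, rain = False, cold = False, valve = True, net = True, key = False, wind = True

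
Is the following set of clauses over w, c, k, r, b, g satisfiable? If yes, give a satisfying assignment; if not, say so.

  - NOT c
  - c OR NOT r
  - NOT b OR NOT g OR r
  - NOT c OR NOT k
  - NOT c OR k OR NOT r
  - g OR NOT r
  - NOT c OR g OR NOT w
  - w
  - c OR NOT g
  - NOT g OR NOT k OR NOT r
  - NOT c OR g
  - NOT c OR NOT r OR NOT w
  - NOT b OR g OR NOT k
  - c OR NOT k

w: True, c: False, k: False, r: False, b: False, g: False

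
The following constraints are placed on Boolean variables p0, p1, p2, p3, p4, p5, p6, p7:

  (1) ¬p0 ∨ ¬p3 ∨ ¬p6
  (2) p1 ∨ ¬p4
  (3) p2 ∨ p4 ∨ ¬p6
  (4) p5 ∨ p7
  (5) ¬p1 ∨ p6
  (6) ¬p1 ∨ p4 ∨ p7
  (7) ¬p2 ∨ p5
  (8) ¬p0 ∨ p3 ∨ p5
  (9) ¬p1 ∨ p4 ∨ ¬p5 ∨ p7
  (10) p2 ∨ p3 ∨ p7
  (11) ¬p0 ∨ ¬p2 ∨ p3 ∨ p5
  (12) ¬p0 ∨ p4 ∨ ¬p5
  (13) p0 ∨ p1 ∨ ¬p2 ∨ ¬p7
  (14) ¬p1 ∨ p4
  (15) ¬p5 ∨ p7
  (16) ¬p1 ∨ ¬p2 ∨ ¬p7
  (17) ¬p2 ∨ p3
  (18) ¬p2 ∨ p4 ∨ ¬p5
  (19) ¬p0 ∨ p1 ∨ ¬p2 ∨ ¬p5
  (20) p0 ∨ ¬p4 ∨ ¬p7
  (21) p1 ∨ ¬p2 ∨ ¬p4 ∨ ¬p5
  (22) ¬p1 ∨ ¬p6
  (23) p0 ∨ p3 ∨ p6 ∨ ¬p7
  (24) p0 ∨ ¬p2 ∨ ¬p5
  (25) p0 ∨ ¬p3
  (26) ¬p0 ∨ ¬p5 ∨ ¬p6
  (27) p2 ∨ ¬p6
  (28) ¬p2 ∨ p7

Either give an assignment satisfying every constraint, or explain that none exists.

Set p0 = True.
Try p1 = True:
  (¬p1 ∨ p6) forces p6 = True.
  clause (¬p1 ∨ ¬p6) is falsified — backtrack.
So p1 = False.
  then (p1 ∨ ¬p4) forces p4 = False.
  then (¬p0 ∨ p4 ∨ ¬p5) forces p5 = False.
  then (p5 ∨ p7) forces p7 = True.
  then (¬p2 ∨ p5) forces p2 = False.
  then (¬p0 ∨ p3 ∨ p5) forces p3 = True.
  then (p2 ∨ ¬p6) forces p6 = False.
All clauses satisfied.

p0 = True; p1 = False; p2 = False; p3 = True; p4 = False; p5 = False; p6 = False; p7 = True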